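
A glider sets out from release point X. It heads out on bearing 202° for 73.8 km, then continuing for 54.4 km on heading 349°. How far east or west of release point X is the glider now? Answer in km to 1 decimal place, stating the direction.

38.0 km west

Leg 1 (202°, 73.8 km): east 73.8 sin 202° = -27.65, north 73.8 cos 202° = -68.43
Leg 2 (349°, 54.4 km): east 54.4 sin 349° = -10.38, north 54.4 cos 349° = 53.40
Net east component: -38.03 km.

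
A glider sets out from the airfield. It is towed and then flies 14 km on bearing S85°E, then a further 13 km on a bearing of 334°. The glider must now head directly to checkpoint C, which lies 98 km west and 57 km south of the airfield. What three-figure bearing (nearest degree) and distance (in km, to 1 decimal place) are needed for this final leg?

238°, 125.9 km

Leg 1 (S85°E, 14 km): east 14 sin 95° = 13.95, north 14 cos 95° = -1.22
Leg 2 (334°, 13 km): east 13 sin 334° = -5.70, north 13 cos 334° = 11.68
Current position: (8.25, 10.46). Target: (-98, -57). Remaining: Δeast = -106.25, Δnorth = -67.46.
Bearing = atan2(-106.25, -67.46) mod 360° = 237.59°; distance = √((-106.25)² + (-67.46)²) = 125.857 km.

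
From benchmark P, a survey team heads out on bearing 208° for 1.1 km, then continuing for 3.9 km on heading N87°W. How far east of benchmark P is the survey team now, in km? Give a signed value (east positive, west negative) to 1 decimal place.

-4.4 km

Leg 1 (208°, 1.1 km): east 1.1 sin 208° = -0.52, north 1.1 cos 208° = -0.97
Leg 2 (N87°W, 3.9 km): east 3.9 sin 273° = -3.89, north 3.9 cos 273° = 0.20
Net east component: -4.41 km.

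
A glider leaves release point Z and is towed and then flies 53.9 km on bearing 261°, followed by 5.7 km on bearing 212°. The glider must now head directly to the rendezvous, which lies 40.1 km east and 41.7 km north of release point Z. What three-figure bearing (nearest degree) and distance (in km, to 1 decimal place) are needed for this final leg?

060°, 110.9 km

Leg 1 (261°, 53.9 km): east 53.9 sin 261° = -53.24, north 53.9 cos 261° = -8.43
Leg 2 (212°, 5.7 km): east 5.7 sin 212° = -3.02, north 5.7 cos 212° = -4.83
Current position: (-56.26, -13.27). Target: (40.1, 41.7). Remaining: Δeast = 96.36, Δnorth = 54.97.
Bearing = atan2(96.36, 54.97) mod 360° = 60.30°; distance = √((96.36)² + (54.97)²) = 110.932 km.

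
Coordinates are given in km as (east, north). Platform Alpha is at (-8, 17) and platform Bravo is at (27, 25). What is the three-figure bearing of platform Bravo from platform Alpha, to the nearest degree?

Δeast = 27 − -8 = 35.00; Δnorth = 25 − 17 = 8.00.
Bearing = atan2(Δeast, Δnorth) mod 360° = 77.12° ≈ 077°.

077°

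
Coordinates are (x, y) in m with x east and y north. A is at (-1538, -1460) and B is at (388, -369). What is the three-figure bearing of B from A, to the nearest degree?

Δeast = 388 − -1538 = 1926.00; Δnorth = -369 − -1460 = 1091.00.
Bearing = atan2(Δeast, Δnorth) mod 360° = 60.47° ≈ 060°.

060°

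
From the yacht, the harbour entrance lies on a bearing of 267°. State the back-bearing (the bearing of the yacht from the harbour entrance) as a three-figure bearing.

087°

Back-bearing = 267° − 180° = 087°.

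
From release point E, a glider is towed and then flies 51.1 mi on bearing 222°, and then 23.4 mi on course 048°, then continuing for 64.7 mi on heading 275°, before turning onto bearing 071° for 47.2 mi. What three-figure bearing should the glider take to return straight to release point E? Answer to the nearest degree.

088°

Leg 1 (222°, 51.1 mi): east 51.1 sin 222° = -34.19, north 51.1 cos 222° = -37.97
Leg 2 (048°, 23.4 mi): east 23.4 sin 48° = 17.39, north 23.4 cos 48° = 15.66
Leg 3 (275°, 64.7 mi): east 64.7 sin 275° = -64.45, north 64.7 cos 275° = 5.64
Leg 4 (071°, 47.2 mi): east 47.2 sin 71° = 44.63, north 47.2 cos 71° = 15.37
Net displacement: -36.63 east, -1.31 north. Direction back to start is (36.63, 1.31): bearing = atan2(36.63, 1.31) mod 360° = 87.95° ≈ 088°.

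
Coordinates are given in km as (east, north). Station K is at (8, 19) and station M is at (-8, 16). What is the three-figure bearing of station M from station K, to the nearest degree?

Δeast = -8 − 8 = -16.00; Δnorth = 16 − 19 = -3.00.
Bearing = atan2(Δeast, Δnorth) mod 360° = 259.38° ≈ 259°.

259°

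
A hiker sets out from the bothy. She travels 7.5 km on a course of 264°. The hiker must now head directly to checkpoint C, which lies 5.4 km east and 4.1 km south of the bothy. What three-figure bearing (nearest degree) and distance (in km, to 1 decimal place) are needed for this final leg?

Leg 1 (264°, 7.5 km): east 7.5 sin 264° = -7.46, north 7.5 cos 264° = -0.78
Current position: (-7.46, -0.78). Target: (5.4, -4.1). Remaining: Δeast = 12.86, Δnorth = -3.32.
Bearing = atan2(12.86, -3.32) mod 360° = 104.46°; distance = √((12.86)² + (-3.32)²) = 13.280 km.

104°, 13.3 km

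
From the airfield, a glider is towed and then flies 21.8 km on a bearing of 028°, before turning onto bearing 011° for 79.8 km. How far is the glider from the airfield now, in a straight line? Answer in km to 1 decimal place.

Leg 1 (028°, 21.8 km): east 21.8 sin 28° = 10.23, north 21.8 cos 28° = 19.25
Leg 2 (011°, 79.8 km): east 79.8 sin 11° = 15.23, north 79.8 cos 11° = 78.33
Net: 25.46 east, 97.58 north. Distance = √((25.46)² + (97.58)²) = 100.849 km.

100.8 km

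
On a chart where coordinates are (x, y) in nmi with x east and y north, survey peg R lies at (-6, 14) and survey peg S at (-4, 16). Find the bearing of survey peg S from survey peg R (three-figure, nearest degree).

045°

Δeast = -4 − -6 = 2.00; Δnorth = 16 − 14 = 2.00.
Bearing = atan2(Δeast, Δnorth) mod 360° = 45.00° ≈ 045°.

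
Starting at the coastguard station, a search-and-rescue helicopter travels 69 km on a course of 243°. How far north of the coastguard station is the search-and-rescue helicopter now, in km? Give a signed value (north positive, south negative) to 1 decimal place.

-31.3 km

Leg 1 (243°, 69 km): east 69 sin 243° = -61.48, north 69 cos 243° = -31.33
Net north component: -31.33 km.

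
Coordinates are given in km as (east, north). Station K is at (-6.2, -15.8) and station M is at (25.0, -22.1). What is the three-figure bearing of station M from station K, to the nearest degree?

101°

Δeast = 25.0 − -6.2 = 31.20; Δnorth = -22.1 − -15.8 = -6.30.
Bearing = atan2(Δeast, Δnorth) mod 360° = 101.42° ≈ 101°.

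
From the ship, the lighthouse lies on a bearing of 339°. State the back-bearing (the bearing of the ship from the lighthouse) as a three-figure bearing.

159°

Back-bearing = 339° − 180° = 159°.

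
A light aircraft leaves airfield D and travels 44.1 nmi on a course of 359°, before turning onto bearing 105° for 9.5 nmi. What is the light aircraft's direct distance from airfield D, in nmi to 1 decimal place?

Leg 1 (359°, 44.1 nmi): east 44.1 sin 359° = -0.77, north 44.1 cos 359° = 44.09
Leg 2 (105°, 9.5 nmi): east 9.5 sin 105° = 9.18, north 9.5 cos 105° = -2.46
Net: 8.41 east, 41.63 north. Distance = √((8.41)² + (41.63)²) = 42.475 nmi.

42.5 nmi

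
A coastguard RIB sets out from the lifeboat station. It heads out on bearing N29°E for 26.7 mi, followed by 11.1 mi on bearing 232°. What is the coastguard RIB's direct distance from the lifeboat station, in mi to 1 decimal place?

Leg 1 (N29°E, 26.7 mi): east 26.7 sin 29° = 12.94, north 26.7 cos 29° = 23.35
Leg 2 (232°, 11.1 mi): east 11.1 sin 232° = -8.75, north 11.1 cos 232° = -6.83
Net: 4.20 east, 16.52 north. Distance = √((4.20)² + (16.52)²) = 17.043 mi.

17.0 mi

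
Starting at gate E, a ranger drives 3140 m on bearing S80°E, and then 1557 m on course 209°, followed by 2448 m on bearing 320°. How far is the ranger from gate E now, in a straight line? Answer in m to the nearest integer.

765 m

Leg 1 (S80°E, 3140 m): east 3140 sin 100° = 3092.30, north 3140 cos 100° = -545.26
Leg 2 (209°, 1557 m): east 1557 sin 209° = -754.85, north 1557 cos 209° = -1361.78
Leg 3 (320°, 2448 m): east 2448 sin 320° = -1573.54, north 2448 cos 320° = 1875.28
Net: 763.90 east, -31.76 north. Distance = √((763.90)² + (-31.76)²) = 764.564 m.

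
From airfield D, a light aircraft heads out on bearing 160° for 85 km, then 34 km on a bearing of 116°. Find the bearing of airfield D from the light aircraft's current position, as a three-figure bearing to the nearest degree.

328°

Leg 1 (160°, 85 km): east 85 sin 160° = 29.07, north 85 cos 160° = -79.87
Leg 2 (116°, 34 km): east 34 sin 116° = 30.56, north 34 cos 116° = -14.90
Net displacement: 59.63 east, -94.78 north. Direction back to start is (-59.63, 94.78): bearing = atan2(-59.63, 94.78) mod 360° = 327.82° ≈ 328°.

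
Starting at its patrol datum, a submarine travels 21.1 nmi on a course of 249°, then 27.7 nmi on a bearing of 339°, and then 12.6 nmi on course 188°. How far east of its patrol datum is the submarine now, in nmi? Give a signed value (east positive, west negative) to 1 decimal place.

Leg 1 (249°, 21.1 nmi): east 21.1 sin 249° = -19.70, north 21.1 cos 249° = -7.56
Leg 2 (339°, 27.7 nmi): east 27.7 sin 339° = -9.93, north 27.7 cos 339° = 25.86
Leg 3 (188°, 12.6 nmi): east 12.6 sin 188° = -1.75, north 12.6 cos 188° = -12.48
Net east component: -31.38 nmi.

-31.4 nmi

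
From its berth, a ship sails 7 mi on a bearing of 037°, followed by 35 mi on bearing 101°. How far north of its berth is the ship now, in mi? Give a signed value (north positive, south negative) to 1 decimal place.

-1.1 mi

Leg 1 (037°, 7 mi): east 7 sin 37° = 4.21, north 7 cos 37° = 5.59
Leg 2 (101°, 35 mi): east 35 sin 101° = 34.36, north 35 cos 101° = -6.68
Net north component: -1.09 mi.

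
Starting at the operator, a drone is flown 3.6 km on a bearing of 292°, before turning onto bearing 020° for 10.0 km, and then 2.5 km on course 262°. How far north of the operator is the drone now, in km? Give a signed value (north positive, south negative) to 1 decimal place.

Leg 1 (292°, 3.6 km): east 3.6 sin 292° = -3.34, north 3.6 cos 292° = 1.35
Leg 2 (020°, 10.0 km): east 10.0 sin 20° = 3.42, north 10.0 cos 20° = 9.40
Leg 3 (262°, 2.5 km): east 2.5 sin 262° = -2.48, north 2.5 cos 262° = -0.35
Net north component: 10.40 km.

10.4 km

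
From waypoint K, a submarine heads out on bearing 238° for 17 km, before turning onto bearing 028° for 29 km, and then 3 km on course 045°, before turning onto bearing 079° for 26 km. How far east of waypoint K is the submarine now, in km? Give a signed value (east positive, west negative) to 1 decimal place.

26.8 km

Leg 1 (238°, 17 km): east 17 sin 238° = -14.42, north 17 cos 238° = -9.01
Leg 2 (028°, 29 km): east 29 sin 28° = 13.61, north 29 cos 28° = 25.61
Leg 3 (045°, 3 km): east 3 sin 45° = 2.12, north 3 cos 45° = 2.12
Leg 4 (079°, 26 km): east 26 sin 79° = 25.52, north 26 cos 79° = 4.96
Net east component: 26.84 km.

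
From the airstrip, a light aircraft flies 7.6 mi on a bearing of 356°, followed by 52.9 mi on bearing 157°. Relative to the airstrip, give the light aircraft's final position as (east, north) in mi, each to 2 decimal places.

(20.14, -41.11)

Leg 1 (356°, 7.6 mi): east 7.6 sin 356° = -0.53, north 7.6 cos 356° = 7.58
Leg 2 (157°, 52.9 mi): east 52.9 sin 157° = 20.67, north 52.9 cos 157° = -48.69
Summing: 20.14 mi east, -41.11 mi north → (20.14, -41.11).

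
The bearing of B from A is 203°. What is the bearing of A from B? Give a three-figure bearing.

023°

Back-bearing = 203° − 180° = 023°.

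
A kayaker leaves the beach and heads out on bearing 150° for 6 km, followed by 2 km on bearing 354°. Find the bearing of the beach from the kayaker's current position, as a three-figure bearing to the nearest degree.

319°

Leg 1 (150°, 6 km): east 6 sin 150° = 3.00, north 6 cos 150° = -5.20
Leg 2 (354°, 2 km): east 2 sin 354° = -0.21, north 2 cos 354° = 1.99
Net displacement: 2.79 east, -3.21 north. Direction back to start is (-2.79, 3.21): bearing = atan2(-2.79, 3.21) mod 360° = 318.97° ≈ 319°.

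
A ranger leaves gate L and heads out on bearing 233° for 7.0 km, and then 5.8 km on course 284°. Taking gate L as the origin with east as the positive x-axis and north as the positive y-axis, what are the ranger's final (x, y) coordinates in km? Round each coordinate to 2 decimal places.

Leg 1 (233°, 7.0 km): east 7.0 sin 233° = -5.59, north 7.0 cos 233° = -4.21
Leg 2 (284°, 5.8 km): east 5.8 sin 284° = -5.63, north 5.8 cos 284° = 1.40
Summing: -11.22 km east, -2.81 km north → (-11.22, -2.81).

(-11.22, -2.81)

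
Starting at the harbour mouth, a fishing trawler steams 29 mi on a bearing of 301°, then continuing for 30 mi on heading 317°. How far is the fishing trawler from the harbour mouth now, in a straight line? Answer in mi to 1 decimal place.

Leg 1 (301°, 29 mi): east 29 sin 301° = -24.86, north 29 cos 301° = 14.94
Leg 2 (317°, 30 mi): east 30 sin 317° = -20.46, north 30 cos 317° = 21.94
Net: -45.32 east, 36.88 north. Distance = √((-45.32)² + (36.88)²) = 58.426 mi.

58.4 mi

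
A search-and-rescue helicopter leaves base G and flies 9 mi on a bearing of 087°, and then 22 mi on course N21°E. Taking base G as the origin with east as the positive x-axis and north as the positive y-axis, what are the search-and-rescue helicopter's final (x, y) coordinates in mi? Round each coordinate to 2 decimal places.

(16.87, 21.01)

Leg 1 (087°, 9 mi): east 9 sin 87° = 8.99, north 9 cos 87° = 0.47
Leg 2 (N21°E, 22 mi): east 22 sin 21° = 7.88, north 22 cos 21° = 20.54
Summing: 16.87 mi east, 21.01 mi north → (16.87, 21.01).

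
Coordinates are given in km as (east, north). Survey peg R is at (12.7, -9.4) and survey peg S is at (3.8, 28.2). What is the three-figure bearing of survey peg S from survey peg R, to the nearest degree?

347°

Δeast = 3.8 − 12.7 = -8.90; Δnorth = 28.2 − -9.4 = 37.60.
Bearing = atan2(Δeast, Δnorth) mod 360° = 346.68° ≈ 347°.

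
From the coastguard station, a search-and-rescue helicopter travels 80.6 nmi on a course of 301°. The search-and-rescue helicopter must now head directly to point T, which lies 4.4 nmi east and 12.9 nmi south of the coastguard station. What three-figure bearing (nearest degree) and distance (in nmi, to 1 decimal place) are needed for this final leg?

Leg 1 (301°, 80.6 nmi): east 80.6 sin 301° = -69.09, north 80.6 cos 301° = 41.51
Current position: (-69.09, 41.51). Target: (4.4, -12.9). Remaining: Δeast = 73.49, Δnorth = -54.41.
Bearing = atan2(73.49, -54.41) mod 360° = 126.52°; distance = √((73.49)² + (-54.41)²) = 91.439 nmi.

127°, 91.4 nmi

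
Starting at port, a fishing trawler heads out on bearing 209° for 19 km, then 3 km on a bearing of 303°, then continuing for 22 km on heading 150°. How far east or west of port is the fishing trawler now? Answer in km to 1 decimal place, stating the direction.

Leg 1 (209°, 19 km): east 19 sin 209° = -9.21, north 19 cos 209° = -16.62
Leg 2 (303°, 3 km): east 3 sin 303° = -2.52, north 3 cos 303° = 1.63
Leg 3 (150°, 22 km): east 22 sin 150° = 11.00, north 22 cos 150° = -19.05
Net east component: -0.73 km.

0.7 km west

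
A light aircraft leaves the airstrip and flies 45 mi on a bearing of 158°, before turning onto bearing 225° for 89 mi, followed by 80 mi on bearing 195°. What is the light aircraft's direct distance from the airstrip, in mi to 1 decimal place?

193.8 mi

Leg 1 (158°, 45 mi): east 45 sin 158° = 16.86, north 45 cos 158° = -41.72
Leg 2 (225°, 89 mi): east 89 sin 225° = -62.93, north 89 cos 225° = -62.93
Leg 3 (195°, 80 mi): east 80 sin 195° = -20.71, north 80 cos 195° = -77.27
Net: -66.78 east, -181.93 north. Distance = √((-66.78)² + (-181.93)²) = 193.799 mi.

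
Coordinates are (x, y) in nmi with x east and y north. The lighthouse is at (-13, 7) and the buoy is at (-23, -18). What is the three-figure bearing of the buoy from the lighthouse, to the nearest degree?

Δeast = -23 − -13 = -10.00; Δnorth = -18 − 7 = -25.00.
Bearing = atan2(Δeast, Δnorth) mod 360° = 201.80° ≈ 202°.

202°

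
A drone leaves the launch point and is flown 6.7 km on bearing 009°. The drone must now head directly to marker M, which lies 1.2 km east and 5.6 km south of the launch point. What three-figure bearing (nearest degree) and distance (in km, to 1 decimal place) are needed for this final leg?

Leg 1 (009°, 6.7 km): east 6.7 sin 9° = 1.05, north 6.7 cos 9° = 6.62
Current position: (1.05, 6.62). Target: (1.2, -5.6). Remaining: Δeast = 0.15, Δnorth = -12.22.
Bearing = atan2(0.15, -12.22) mod 360° = 179.29°; distance = √((0.15)² + (-12.22)²) = 12.218 km.

179°, 12.2 km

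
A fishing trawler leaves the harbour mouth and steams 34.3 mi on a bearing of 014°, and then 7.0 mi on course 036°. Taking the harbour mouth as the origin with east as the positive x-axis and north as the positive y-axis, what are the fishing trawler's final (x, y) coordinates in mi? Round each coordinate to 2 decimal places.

(12.41, 38.94)

Leg 1 (014°, 34.3 mi): east 34.3 sin 14° = 8.30, north 34.3 cos 14° = 33.28
Leg 2 (036°, 7.0 mi): east 7.0 sin 36° = 4.11, north 7.0 cos 36° = 5.66
Summing: 12.41 mi east, 38.94 mi north → (12.41, 38.94).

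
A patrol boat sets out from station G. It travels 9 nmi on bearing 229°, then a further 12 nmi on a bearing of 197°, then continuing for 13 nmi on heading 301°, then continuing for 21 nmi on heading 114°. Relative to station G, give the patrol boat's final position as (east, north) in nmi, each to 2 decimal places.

Leg 1 (229°, 9 nmi): east 9 sin 229° = -6.79, north 9 cos 229° = -5.90
Leg 2 (197°, 12 nmi): east 12 sin 197° = -3.51, north 12 cos 197° = -11.48
Leg 3 (301°, 13 nmi): east 13 sin 301° = -11.14, north 13 cos 301° = 6.70
Leg 4 (114°, 21 nmi): east 21 sin 114° = 19.18, north 21 cos 114° = -8.54
Summing: -2.26 nmi east, -19.23 nmi north → (-2.26, -19.23).

(-2.26, -19.23)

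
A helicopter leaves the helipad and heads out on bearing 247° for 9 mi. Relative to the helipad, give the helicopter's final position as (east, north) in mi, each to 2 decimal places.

(-8.28, -3.52)

Leg 1 (247°, 9 mi): east 9 sin 247° = -8.28, north 9 cos 247° = -3.52
Summing: -8.28 mi east, -3.52 mi north → (-8.28, -3.52).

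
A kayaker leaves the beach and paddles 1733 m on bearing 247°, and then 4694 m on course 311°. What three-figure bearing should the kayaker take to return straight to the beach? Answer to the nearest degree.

Leg 1 (247°, 1733 m): east 1733 sin 247° = -1595.23, north 1733 cos 247° = -677.14
Leg 2 (311°, 4694 m): east 4694 sin 311° = -3542.61, north 4694 cos 311° = 3079.54
Net displacement: -5137.84 east, 2402.40 north. Direction back to start is (5137.84, -2402.40): bearing = atan2(5137.84, -2402.40) mod 360° = 115.06° ≈ 115°.

115°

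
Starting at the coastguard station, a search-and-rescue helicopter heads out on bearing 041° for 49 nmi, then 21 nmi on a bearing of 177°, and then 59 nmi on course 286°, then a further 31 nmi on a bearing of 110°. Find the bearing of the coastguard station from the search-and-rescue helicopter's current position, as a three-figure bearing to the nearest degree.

195°

Leg 1 (041°, 49 nmi): east 49 sin 41° = 32.15, north 49 cos 41° = 36.98
Leg 2 (177°, 21 nmi): east 21 sin 177° = 1.10, north 21 cos 177° = -20.97
Leg 3 (286°, 59 nmi): east 59 sin 286° = -56.71, north 59 cos 286° = 16.26
Leg 4 (110°, 31 nmi): east 31 sin 110° = 29.13, north 31 cos 110° = -10.60
Net displacement: 5.66 east, 21.67 north. Direction back to start is (-5.66, -21.67): bearing = atan2(-5.66, -21.67) mod 360° = 194.64° ≈ 195°.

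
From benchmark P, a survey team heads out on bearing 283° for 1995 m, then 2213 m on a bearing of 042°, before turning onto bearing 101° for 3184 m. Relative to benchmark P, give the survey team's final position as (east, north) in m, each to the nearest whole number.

Leg 1 (283°, 1995 m): east 1995 sin 283° = -1943.87, north 1995 cos 283° = 448.78
Leg 2 (042°, 2213 m): east 2213 sin 42° = 1480.79, north 2213 cos 42° = 1644.58
Leg 3 (101°, 3184 m): east 3184 sin 101° = 3125.50, north 3184 cos 101° = -607.54
Summing: 2662.42 m east, 1485.82 m north → (2662, 1486).

(2662, 1486)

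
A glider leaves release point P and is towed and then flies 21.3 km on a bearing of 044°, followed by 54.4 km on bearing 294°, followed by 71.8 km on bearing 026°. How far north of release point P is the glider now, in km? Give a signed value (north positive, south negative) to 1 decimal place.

Leg 1 (044°, 21.3 km): east 21.3 sin 44° = 14.80, north 21.3 cos 44° = 15.32
Leg 2 (294°, 54.4 km): east 54.4 sin 294° = -49.70, north 54.4 cos 294° = 22.13
Leg 3 (026°, 71.8 km): east 71.8 sin 26° = 31.48, north 71.8 cos 26° = 64.53
Net north component: 101.98 km.

102.0 km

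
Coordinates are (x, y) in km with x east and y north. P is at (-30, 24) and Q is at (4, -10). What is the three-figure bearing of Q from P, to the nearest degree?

Δeast = 4 − -30 = 34.00; Δnorth = -10 − 24 = -34.00.
Bearing = atan2(Δeast, Δnorth) mod 360° = 135.00° ≈ 135°.

135°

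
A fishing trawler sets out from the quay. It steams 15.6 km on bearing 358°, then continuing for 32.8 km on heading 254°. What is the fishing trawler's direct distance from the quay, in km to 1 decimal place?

32.7 km

Leg 1 (358°, 15.6 km): east 15.6 sin 358° = -0.54, north 15.6 cos 358° = 15.59
Leg 2 (254°, 32.8 km): east 32.8 sin 254° = -31.53, north 32.8 cos 254° = -9.04
Net: -32.07 east, 6.55 north. Distance = √((-32.07)² + (6.55)²) = 32.736 km.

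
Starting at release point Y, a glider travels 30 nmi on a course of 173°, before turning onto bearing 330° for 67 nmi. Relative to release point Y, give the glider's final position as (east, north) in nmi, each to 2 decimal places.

Leg 1 (173°, 30 nmi): east 30 sin 173° = 3.66, north 30 cos 173° = -29.78
Leg 2 (330°, 67 nmi): east 67 sin 330° = -33.50, north 67 cos 330° = 58.02
Summing: -29.84 nmi east, 28.25 nmi north → (-29.84, 28.25).

(-29.84, 28.25)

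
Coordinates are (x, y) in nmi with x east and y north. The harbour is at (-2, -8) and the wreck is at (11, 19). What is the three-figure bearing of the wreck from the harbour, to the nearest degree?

Δeast = 11 − -2 = 13.00; Δnorth = 19 − -8 = 27.00.
Bearing = atan2(Δeast, Δnorth) mod 360° = 25.71° ≈ 026°.

026°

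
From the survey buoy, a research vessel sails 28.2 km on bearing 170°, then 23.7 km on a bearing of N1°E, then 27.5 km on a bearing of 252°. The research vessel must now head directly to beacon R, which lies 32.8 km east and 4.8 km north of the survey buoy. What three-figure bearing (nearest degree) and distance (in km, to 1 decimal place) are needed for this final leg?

Leg 1 (170°, 28.2 km): east 28.2 sin 170° = 4.90, north 28.2 cos 170° = -27.77
Leg 2 (N1°E, 23.7 km): east 23.7 sin 1° = 0.41, north 23.7 cos 1° = 23.70
Leg 3 (252°, 27.5 km): east 27.5 sin 252° = -26.15, north 27.5 cos 252° = -8.50
Current position: (-20.84, -12.57). Target: (32.8, 4.8). Remaining: Δeast = 53.64, Δnorth = 17.37.
Bearing = atan2(53.64, 17.37) mod 360° = 72.05°; distance = √((53.64)² + (17.37)²) = 56.387 km.

072°, 56.4 km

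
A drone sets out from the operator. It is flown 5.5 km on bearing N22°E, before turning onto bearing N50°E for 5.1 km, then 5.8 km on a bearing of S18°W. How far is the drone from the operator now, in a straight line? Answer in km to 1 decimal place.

Leg 1 (N22°E, 5.5 km): east 5.5 sin 22° = 2.06, north 5.5 cos 22° = 5.10
Leg 2 (N50°E, 5.1 km): east 5.1 sin 50° = 3.91, north 5.1 cos 50° = 3.28
Leg 3 (S18°W, 5.8 km): east 5.8 sin 198° = -1.79, north 5.8 cos 198° = -5.52
Net: 4.17 east, 2.86 north. Distance = √((4.17)² + (2.86)²) = 5.061 km.

5.1 km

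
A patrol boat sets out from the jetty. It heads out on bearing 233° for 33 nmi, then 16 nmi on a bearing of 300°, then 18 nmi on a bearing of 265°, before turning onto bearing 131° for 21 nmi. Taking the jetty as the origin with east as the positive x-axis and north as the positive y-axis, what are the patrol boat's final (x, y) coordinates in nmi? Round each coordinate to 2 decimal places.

(-42.29, -27.21)

Leg 1 (233°, 33 nmi): east 33 sin 233° = -26.35, north 33 cos 233° = -19.86
Leg 2 (300°, 16 nmi): east 16 sin 300° = -13.86, north 16 cos 300° = 8.00
Leg 3 (265°, 18 nmi): east 18 sin 265° = -17.93, north 18 cos 265° = -1.57
Leg 4 (131°, 21 nmi): east 21 sin 131° = 15.85, north 21 cos 131° = -13.78
Summing: -42.29 nmi east, -27.21 nmi north → (-42.29, -27.21).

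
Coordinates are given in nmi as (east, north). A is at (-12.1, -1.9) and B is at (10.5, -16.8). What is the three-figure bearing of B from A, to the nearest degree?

Δeast = 10.5 − -12.1 = 22.60; Δnorth = -16.8 − -1.9 = -14.90.
Bearing = atan2(Δeast, Δnorth) mod 360° = 123.40° ≈ 123°.

123°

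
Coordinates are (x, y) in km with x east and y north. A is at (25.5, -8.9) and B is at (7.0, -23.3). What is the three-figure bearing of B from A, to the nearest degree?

232°

Δeast = 7.0 − 25.5 = -18.50; Δnorth = -23.3 − -8.9 = -14.40.
Bearing = atan2(Δeast, Δnorth) mod 360° = 232.10° ≈ 232°.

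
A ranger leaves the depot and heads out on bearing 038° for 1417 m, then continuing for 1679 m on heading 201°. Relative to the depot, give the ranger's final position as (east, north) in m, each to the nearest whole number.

(271, -451)

Leg 1 (038°, 1417 m): east 1417 sin 38° = 872.39, north 1417 cos 38° = 1116.61
Leg 2 (201°, 1679 m): east 1679 sin 201° = -601.70, north 1679 cos 201° = -1567.48
Summing: 270.69 m east, -450.87 m north → (271, -451).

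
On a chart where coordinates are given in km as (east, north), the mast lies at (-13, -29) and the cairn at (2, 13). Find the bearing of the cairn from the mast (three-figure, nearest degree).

Δeast = 2 − -13 = 15.00; Δnorth = 13 − -29 = 42.00.
Bearing = atan2(Δeast, Δnorth) mod 360° = 19.65° ≈ 020°.

020°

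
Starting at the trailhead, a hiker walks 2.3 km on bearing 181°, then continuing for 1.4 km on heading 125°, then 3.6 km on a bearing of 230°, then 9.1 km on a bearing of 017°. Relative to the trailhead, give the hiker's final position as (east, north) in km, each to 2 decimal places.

(1.01, 3.29)

Leg 1 (181°, 2.3 km): east 2.3 sin 181° = -0.04, north 2.3 cos 181° = -2.30
Leg 2 (125°, 1.4 km): east 1.4 sin 125° = 1.15, north 1.4 cos 125° = -0.80
Leg 3 (230°, 3.6 km): east 3.6 sin 230° = -2.76, north 3.6 cos 230° = -2.31
Leg 4 (017°, 9.1 km): east 9.1 sin 17° = 2.66, north 9.1 cos 17° = 8.70
Summing: 1.01 km east, 3.29 km north → (1.01, 3.29).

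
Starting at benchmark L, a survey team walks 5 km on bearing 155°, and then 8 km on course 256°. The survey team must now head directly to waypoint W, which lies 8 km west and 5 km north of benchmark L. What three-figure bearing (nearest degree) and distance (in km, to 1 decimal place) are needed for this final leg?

348°, 11.7 km

Leg 1 (155°, 5 km): east 5 sin 155° = 2.11, north 5 cos 155° = -4.53
Leg 2 (256°, 8 km): east 8 sin 256° = -7.76, north 8 cos 256° = -1.94
Current position: (-5.65, -6.47). Target: (-8, 5). Remaining: Δeast = -2.35, Δnorth = 11.47.
Bearing = atan2(-2.35, 11.47) mod 360° = 348.41°; distance = √((-2.35)² + (11.47)²) = 11.705 km.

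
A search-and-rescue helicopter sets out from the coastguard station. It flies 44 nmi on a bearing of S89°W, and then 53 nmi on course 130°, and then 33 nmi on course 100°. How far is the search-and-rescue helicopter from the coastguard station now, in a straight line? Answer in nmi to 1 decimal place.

49.9 nmi

Leg 1 (S89°W, 44 nmi): east 44 sin 269° = -43.99, north 44 cos 269° = -0.77
Leg 2 (130°, 53 nmi): east 53 sin 130° = 40.60, north 53 cos 130° = -34.07
Leg 3 (100°, 33 nmi): east 33 sin 100° = 32.50, north 33 cos 100° = -5.73
Net: 29.11 east, -40.57 north. Distance = √((29.11)² + (-40.57)²) = 49.927 nmi.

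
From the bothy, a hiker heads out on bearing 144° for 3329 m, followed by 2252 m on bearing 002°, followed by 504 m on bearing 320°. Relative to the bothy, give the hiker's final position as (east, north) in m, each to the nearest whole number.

(1711, -57)

Leg 1 (144°, 3329 m): east 3329 sin 144° = 1956.74, north 3329 cos 144° = -2693.22
Leg 2 (002°, 2252 m): east 2252 sin 2° = 78.59, north 2252 cos 2° = 2250.63
Leg 3 (320°, 504 m): east 504 sin 320° = -323.96, north 504 cos 320° = 386.09
Summing: 1711.37 m east, -56.50 m north → (1711, -57).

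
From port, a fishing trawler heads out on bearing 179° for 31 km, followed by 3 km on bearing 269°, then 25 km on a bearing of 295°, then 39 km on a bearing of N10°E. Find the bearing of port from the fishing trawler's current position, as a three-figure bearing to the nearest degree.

134°

Leg 1 (179°, 31 km): east 31 sin 179° = 0.54, north 31 cos 179° = -31.00
Leg 2 (269°, 3 km): east 3 sin 269° = -3.00, north 3 cos 269° = -0.05
Leg 3 (295°, 25 km): east 25 sin 295° = -22.66, north 25 cos 295° = 10.57
Leg 4 (N10°E, 39 km): east 39 sin 10° = 6.77, north 39 cos 10° = 38.41
Net displacement: -18.34 east, 17.93 north. Direction back to start is (18.34, -17.93): bearing = atan2(18.34, -17.93) mod 360° = 134.34° ≈ 134°.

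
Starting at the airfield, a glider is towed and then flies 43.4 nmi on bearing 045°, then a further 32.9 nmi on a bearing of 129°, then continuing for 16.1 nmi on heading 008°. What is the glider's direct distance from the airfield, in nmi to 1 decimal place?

64.0 nmi

Leg 1 (045°, 43.4 nmi): east 43.4 sin 45° = 30.69, north 43.4 cos 45° = 30.69
Leg 2 (129°, 32.9 nmi): east 32.9 sin 129° = 25.57, north 32.9 cos 129° = -20.70
Leg 3 (008°, 16.1 nmi): east 16.1 sin 8° = 2.24, north 16.1 cos 8° = 15.94
Net: 58.50 east, 25.93 north. Distance = √((58.50)² + (25.93)²) = 63.985 nmi.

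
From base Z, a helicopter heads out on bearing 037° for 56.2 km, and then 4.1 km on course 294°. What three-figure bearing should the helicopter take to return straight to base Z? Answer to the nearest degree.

Leg 1 (037°, 56.2 km): east 56.2 sin 37° = 33.82, north 56.2 cos 37° = 44.88
Leg 2 (294°, 4.1 km): east 4.1 sin 294° = -3.75, north 4.1 cos 294° = 1.67
Net displacement: 30.08 east, 46.55 north. Direction back to start is (-30.08, -46.55): bearing = atan2(-30.08, -46.55) mod 360° = 212.87° ≈ 213°.

213°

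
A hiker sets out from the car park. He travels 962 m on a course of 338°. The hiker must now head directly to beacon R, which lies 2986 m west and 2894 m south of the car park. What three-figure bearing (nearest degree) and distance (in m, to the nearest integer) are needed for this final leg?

Leg 1 (338°, 962 m): east 962 sin 338° = -360.37, north 962 cos 338° = 891.95
Current position: (-360.37, 891.95). Target: (-2986, -2894). Remaining: Δeast = -2625.63, Δnorth = -3785.95.
Bearing = atan2(-2625.63, -3785.95) mod 360° = 214.74°; distance = √((-2625.63)² + (-3785.95)²) = 4607.315 m.

215°, 4607 m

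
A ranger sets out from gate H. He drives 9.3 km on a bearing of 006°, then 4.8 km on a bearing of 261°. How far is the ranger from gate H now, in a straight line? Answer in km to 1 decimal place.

9.3 km

Leg 1 (006°, 9.3 km): east 9.3 sin 6° = 0.97, north 9.3 cos 6° = 9.25
Leg 2 (261°, 4.8 km): east 4.8 sin 261° = -4.74, north 4.8 cos 261° = -0.75
Net: -3.77 east, 8.50 north. Distance = √((-3.77)² + (8.50)²) = 9.296 km.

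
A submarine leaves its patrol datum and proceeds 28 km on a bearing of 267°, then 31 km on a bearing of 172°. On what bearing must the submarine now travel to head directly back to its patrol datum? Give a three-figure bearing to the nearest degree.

Leg 1 (267°, 28 km): east 28 sin 267° = -27.96, north 28 cos 267° = -1.47
Leg 2 (172°, 31 km): east 31 sin 172° = 4.31, north 31 cos 172° = -30.70
Net displacement: -23.65 east, -32.16 north. Direction back to start is (23.65, 32.16): bearing = atan2(23.65, 32.16) mod 360° = 36.32° ≈ 036°.

036°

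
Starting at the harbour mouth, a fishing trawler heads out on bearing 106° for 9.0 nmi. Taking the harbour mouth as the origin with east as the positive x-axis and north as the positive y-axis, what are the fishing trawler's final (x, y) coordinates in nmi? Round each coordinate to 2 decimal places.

(8.65, -2.48)

Leg 1 (106°, 9.0 nmi): east 9.0 sin 106° = 8.65, north 9.0 cos 106° = -2.48
Summing: 8.65 nmi east, -2.48 nmi north → (8.65, -2.48).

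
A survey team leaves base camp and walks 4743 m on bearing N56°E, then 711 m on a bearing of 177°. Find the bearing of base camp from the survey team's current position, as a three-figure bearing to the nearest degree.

Leg 1 (N56°E, 4743 m): east 4743 sin 56° = 3932.13, north 4743 cos 56° = 2652.25
Leg 2 (177°, 711 m): east 711 sin 177° = 37.21, north 711 cos 177° = -710.03
Net displacement: 3969.34 east, 1942.23 north. Direction back to start is (-3969.34, -1942.23): bearing = atan2(-3969.34, -1942.23) mod 360° = 243.93° ≈ 244°.

244°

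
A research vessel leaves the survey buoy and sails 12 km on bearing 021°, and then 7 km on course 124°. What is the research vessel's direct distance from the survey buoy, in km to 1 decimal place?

12.5 km

Leg 1 (021°, 12 km): east 12 sin 21° = 4.30, north 12 cos 21° = 11.20
Leg 2 (124°, 7 km): east 7 sin 124° = 5.80, north 7 cos 124° = -3.91
Net: 10.10 east, 7.29 north. Distance = √((10.10)² + (7.29)²) = 12.458 km.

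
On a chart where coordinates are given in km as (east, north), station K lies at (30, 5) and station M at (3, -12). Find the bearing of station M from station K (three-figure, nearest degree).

Δeast = 3 − 30 = -27.00; Δnorth = -12 − 5 = -17.00.
Bearing = atan2(Δeast, Δnorth) mod 360° = 237.80° ≈ 238°.

238°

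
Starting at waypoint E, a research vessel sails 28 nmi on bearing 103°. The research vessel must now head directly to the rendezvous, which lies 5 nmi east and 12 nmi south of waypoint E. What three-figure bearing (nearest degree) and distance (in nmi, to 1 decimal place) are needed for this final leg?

256°, 23.0 nmi

Leg 1 (103°, 28 nmi): east 28 sin 103° = 27.28, north 28 cos 103° = -6.30
Current position: (27.28, -6.30). Target: (5, -12). Remaining: Δeast = -22.28, Δnorth = -5.70.
Bearing = atan2(-22.28, -5.70) mod 360° = 255.65°; distance = √((-22.28)² + (-5.70)²) = 23.000 nmi.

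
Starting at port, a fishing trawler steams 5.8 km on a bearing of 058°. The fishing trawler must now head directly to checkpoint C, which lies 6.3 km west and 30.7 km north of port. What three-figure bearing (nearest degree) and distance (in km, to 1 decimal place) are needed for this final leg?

338°, 29.8 km

Leg 1 (058°, 5.8 km): east 5.8 sin 58° = 4.92, north 5.8 cos 58° = 3.07
Current position: (4.92, 3.07). Target: (-6.3, 30.7). Remaining: Δeast = -11.22, Δnorth = 27.63.
Bearing = atan2(-11.22, 27.63) mod 360° = 337.90°; distance = √((-11.22)² + (27.63)²) = 29.817 km.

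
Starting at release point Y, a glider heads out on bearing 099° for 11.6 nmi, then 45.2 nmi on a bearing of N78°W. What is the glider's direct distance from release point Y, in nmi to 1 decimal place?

Leg 1 (099°, 11.6 nmi): east 11.6 sin 99° = 11.46, north 11.6 cos 99° = -1.81
Leg 2 (N78°W, 45.2 nmi): east 45.2 sin 282° = -44.21, north 45.2 cos 282° = 9.40
Net: -32.76 east, 7.58 north. Distance = √((-32.76)² + (7.58)²) = 33.621 nmi.

33.6 nmi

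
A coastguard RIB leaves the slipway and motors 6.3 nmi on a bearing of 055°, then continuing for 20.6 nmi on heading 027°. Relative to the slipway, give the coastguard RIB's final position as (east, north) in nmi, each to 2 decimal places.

Leg 1 (055°, 6.3 nmi): east 6.3 sin 55° = 5.16, north 6.3 cos 55° = 3.61
Leg 2 (027°, 20.6 nmi): east 20.6 sin 27° = 9.35, north 20.6 cos 27° = 18.35
Summing: 14.51 nmi east, 21.97 nmi north → (14.51, 21.97).

(14.51, 21.97)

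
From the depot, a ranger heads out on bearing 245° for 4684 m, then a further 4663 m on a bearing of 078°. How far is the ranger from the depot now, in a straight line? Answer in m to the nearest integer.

1058 m

Leg 1 (245°, 4684 m): east 4684 sin 245° = -4245.15, north 4684 cos 245° = -1979.54
Leg 2 (078°, 4663 m): east 4663 sin 78° = 4561.10, north 4663 cos 78° = 969.49
Net: 315.96 east, -1010.05 north. Distance = √((315.96)² + (-1010.05)²) = 1058.316 m.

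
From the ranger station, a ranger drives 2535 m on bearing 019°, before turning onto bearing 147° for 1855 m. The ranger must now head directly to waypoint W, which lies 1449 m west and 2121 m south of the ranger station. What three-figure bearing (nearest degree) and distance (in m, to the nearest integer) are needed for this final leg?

228°, 4423 m

Leg 1 (019°, 2535 m): east 2535 sin 19° = 825.32, north 2535 cos 19° = 2396.89
Leg 2 (147°, 1855 m): east 1855 sin 147° = 1010.31, north 1855 cos 147° = -1555.73
Current position: (1835.62, 841.16). Target: (-1449, -2121). Remaining: Δeast = -3284.62, Δnorth = -2962.16.
Bearing = atan2(-3284.62, -2962.16) mod 360° = 227.96°; distance = √((-3284.62)² + (-2962.16)²) = 4423.019 m.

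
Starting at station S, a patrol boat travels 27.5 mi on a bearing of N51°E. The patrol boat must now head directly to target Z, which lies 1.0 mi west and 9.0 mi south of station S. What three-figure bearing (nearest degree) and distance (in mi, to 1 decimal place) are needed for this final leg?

Leg 1 (N51°E, 27.5 mi): east 27.5 sin 51° = 21.37, north 27.5 cos 51° = 17.31
Current position: (21.37, 17.31). Target: (-1.0, -9.0). Remaining: Δeast = -22.37, Δnorth = -26.31.
Bearing = atan2(-22.37, -26.31) mod 360° = 220.38°; distance = √((-22.37)² + (-26.31)²) = 34.533 mi.

220°, 34.5 mi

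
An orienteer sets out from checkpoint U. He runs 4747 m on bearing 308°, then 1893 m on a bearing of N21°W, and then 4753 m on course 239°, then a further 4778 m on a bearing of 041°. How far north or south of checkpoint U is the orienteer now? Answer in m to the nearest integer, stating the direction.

Leg 1 (308°, 4747 m): east 4747 sin 308° = -3740.69, north 4747 cos 308° = 2922.55
Leg 2 (N21°W, 1893 m): east 1893 sin 339° = -678.39, north 1893 cos 339° = 1767.27
Leg 3 (239°, 4753 m): east 4753 sin 239° = -4074.12, north 4753 cos 239° = -2447.98
Leg 4 (041°, 4778 m): east 4778 sin 41° = 3134.65, north 4778 cos 41° = 3606.00
Net north component: 5847.84 m.

5848 m north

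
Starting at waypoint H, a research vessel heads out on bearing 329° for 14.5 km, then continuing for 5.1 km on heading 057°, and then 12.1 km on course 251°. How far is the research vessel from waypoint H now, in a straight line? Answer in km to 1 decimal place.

Leg 1 (329°, 14.5 km): east 14.5 sin 329° = -7.47, north 14.5 cos 329° = 12.43
Leg 2 (057°, 5.1 km): east 5.1 sin 57° = 4.28, north 5.1 cos 57° = 2.78
Leg 3 (251°, 12.1 km): east 12.1 sin 251° = -11.44, north 12.1 cos 251° = -3.94
Net: -14.63 east, 11.27 north. Distance = √((-14.63)² + (11.27)²) = 18.467 km.

18.5 km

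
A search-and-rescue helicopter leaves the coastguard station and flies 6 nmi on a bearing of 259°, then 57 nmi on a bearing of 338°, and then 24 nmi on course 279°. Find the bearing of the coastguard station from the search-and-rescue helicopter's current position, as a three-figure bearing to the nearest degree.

137°

Leg 1 (259°, 6 nmi): east 6 sin 259° = -5.89, north 6 cos 259° = -1.14
Leg 2 (338°, 57 nmi): east 57 sin 338° = -21.35, north 57 cos 338° = 52.85
Leg 3 (279°, 24 nmi): east 24 sin 279° = -23.70, north 24 cos 279° = 3.75
Net displacement: -50.95 east, 55.46 north. Direction back to start is (50.95, -55.46): bearing = atan2(50.95, -55.46) mod 360° = 137.43° ≈ 137°.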